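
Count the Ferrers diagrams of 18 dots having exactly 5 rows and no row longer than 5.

The partitions of 18 that satisfy the conditions:
5, 5, 5, 2, 1
5, 5, 4, 3, 1
5, 5, 4, 2, 2
5, 5, 3, 3, 2
5, 4, 4, 4, 1
5, 4, 4, 3, 2
5, 4, 3, 3, 3
4, 4, 4, 4, 2
4, 4, 4, 3, 3

9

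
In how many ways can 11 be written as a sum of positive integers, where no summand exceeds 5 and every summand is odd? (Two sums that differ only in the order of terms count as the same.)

8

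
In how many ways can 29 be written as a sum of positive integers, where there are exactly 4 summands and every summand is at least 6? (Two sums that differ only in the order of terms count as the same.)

6

They are:
11 + 6 + 6 + 6
10 + 7 + 6 + 6
9 + 8 + 6 + 6
9 + 7 + 7 + 6
8 + 8 + 7 + 6
8 + 7 + 7 + 7
That's 6 in total.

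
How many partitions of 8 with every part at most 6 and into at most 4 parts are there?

The partitions of 8 that satisfy the conditions:
6 + 2
6 + 1 + 1
5 + 3
5 + 2 + 1
5 + 1 + 1 + 1
4 + 4
4 + 3 + 1
4 + 2 + 2
4 + 2 + 1 + 1
3 + 3 + 2
3 + 3 + 1 + 1
3 + 2 + 2 + 1
2 + 2 + 2 + 2
Counting gives 13.

13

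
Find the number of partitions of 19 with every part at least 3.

39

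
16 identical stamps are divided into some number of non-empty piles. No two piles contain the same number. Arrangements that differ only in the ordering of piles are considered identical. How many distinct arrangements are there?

32

There are too many to list fully; the first 12 (by largest part) are:
16
1+15
2+14
3+13
1+2+13
4+12
1+3+12
5+11
1+4+11
2+3+11
6+10
1+5+10
…and 20 more, for 32 total.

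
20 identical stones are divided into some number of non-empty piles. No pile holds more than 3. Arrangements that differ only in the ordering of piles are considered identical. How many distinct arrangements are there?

44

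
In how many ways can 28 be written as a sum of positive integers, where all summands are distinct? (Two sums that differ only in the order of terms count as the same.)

Enumerating by decreasing first part gives 222 partitions in all.

222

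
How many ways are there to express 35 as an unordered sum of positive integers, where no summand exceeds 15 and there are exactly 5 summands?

379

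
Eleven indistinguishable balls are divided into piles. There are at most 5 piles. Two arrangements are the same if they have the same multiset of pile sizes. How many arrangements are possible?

37

There are too many to list fully; the first 12 (by largest part) are:
11
10,1
9,2
9,1,1
8,3
8,2,1
8,1,1,1
7,4
7,3,1
7,2,2
7,2,1,1
7,1,1,1,1
…and 25 more, for 37 total.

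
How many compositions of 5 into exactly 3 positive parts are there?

Place 2 bars in the 4 internal gaps of a row of 5 dots: C(4,2) = 6.

6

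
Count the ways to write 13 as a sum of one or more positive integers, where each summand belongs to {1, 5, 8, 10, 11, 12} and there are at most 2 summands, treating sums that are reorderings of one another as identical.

The partitions of 13 that satisfy the conditions:
1+12
5+8

2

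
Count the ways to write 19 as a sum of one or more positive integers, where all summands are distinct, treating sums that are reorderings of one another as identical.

A partial list (first 12 by largest part):
19
18, 1
17, 2
16, 3
16, 2, 1
15, 4
15, 3, 1
14, 5
14, 4, 1
14, 3, 2
13, 6
13, 5, 1
…and 42 more, for 54 total.

54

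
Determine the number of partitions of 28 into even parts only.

135

Systematic enumeration (by largest part, then next-largest, …) yields 135.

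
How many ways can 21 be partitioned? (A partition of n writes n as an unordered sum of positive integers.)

Systematic enumeration (by largest part, then next-largest, …) yields 792.

792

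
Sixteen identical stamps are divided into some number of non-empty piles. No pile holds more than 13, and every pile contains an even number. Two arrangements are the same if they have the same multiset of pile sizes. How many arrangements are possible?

20

Enumerating:
12,4
12,2,2
10,6
10,4,2
10,2,2,2
8,8
8,6,2
8,4,4
8,4,2,2
8,2,2,2,2
6,6,4
6,6,2,2
6,4,4,2
6,4,2,2,2
6,2,2,2,2,2
4,4,4,4
4,4,4,2,2
4,4,2,2,2,2
4,2,2,2,2,2,2
2,2,2,2,2,2,2,2
That's 20 in total.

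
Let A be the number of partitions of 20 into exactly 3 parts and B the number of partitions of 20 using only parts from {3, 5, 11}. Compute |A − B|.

30

Partitions of 20 into exactly 3 parts: 33.
Partitions of 20 using only parts from {3, 5, 11}: 3.
|33 − 3| = 30.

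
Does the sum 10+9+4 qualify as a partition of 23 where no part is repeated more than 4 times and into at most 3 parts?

The parts sum to 23, and the condition 'no summand is used more than 4 times' holds; the condition 'there are at most 3 summands' holds.

Yes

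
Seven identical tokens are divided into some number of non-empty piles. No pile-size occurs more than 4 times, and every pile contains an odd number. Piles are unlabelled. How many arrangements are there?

4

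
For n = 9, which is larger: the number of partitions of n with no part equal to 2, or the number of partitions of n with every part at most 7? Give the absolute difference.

13

Partitions of 9 with no part equal to 2: 15.
Partitions of 9 with every part at most 7: 28.
|15 − 28| = 13.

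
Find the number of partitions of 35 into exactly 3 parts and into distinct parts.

A full systematic count gives 85.

85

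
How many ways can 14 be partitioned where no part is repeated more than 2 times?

57

A partial list (first 12 by largest part):
14
13+1
12+2
12+1+1
11+3
11+2+1
10+4
10+3+1
10+2+2
10+2+1+1
9+5
9+4+1
…and 45 more, for 57 total.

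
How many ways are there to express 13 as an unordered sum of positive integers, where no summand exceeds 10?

97

Systematic enumeration (by largest part, then next-largest, …) yields 97.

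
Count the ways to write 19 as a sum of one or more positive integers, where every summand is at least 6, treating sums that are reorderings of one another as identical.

6

Listing the qualifying partitions of 19:
19
6,13
7,12
8,11
9,10
6,6,7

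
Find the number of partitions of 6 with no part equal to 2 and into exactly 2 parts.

2

Enumerating:
1, 5
3, 3
Counting gives 2.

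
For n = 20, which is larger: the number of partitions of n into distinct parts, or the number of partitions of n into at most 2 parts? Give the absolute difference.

53

Partitions of 20 into distinct parts: 64.
Partitions of 20 into at most 2 parts: 11.
|64 − 11| = 53.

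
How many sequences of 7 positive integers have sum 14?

1716

A composition of 14 into 7 positive parts is chosen by placing 6 dividers among the 13 gaps between 14 units: C(13,6) = 1716.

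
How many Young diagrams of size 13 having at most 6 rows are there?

A full systematic count gives 71.

71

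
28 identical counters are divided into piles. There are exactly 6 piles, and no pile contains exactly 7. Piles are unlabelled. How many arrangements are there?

290

A full systematic count gives 290.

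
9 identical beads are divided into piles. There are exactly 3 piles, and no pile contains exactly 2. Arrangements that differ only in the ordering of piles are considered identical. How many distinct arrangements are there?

4

Enumerating:
7+1+1
5+3+1
4+4+1
3+3+3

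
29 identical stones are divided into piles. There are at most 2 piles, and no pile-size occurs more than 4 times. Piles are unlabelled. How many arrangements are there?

The partitions of 29 that satisfy the conditions:
29
28+1
27+2
26+3
25+4
24+5
23+6
22+7
21+8
20+9
19+10
18+11
17+12
16+13
15+14

15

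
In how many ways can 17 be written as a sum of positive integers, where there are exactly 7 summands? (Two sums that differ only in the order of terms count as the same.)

38

There are too many to list fully; the first 12 (by largest part) are:
11,1,1,1,1,1,1
10,2,1,1,1,1,1
9,3,1,1,1,1,1
9,2,2,1,1,1,1
8,4,1,1,1,1,1
8,3,2,1,1,1,1
8,2,2,2,1,1,1
7,5,1,1,1,1,1
7,4,2,1,1,1,1
7,3,3,1,1,1,1
7,3,2,2,1,1,1
7,2,2,2,2,1,1
…and 26 more, for 38 total.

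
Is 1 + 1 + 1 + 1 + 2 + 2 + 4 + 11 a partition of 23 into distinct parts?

No

The parts sum to 23, and the condition 'all summands are distinct' is violated.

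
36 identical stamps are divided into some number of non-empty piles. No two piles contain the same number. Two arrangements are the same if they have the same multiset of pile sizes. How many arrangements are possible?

A full systematic count gives 668.

668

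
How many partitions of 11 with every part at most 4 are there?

27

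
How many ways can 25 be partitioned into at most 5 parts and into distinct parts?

137

Enumerating by decreasing first part gives 137 partitions in all.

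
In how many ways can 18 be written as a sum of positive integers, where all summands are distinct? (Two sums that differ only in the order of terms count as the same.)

A partial list (first 12 by largest part):
18
1,17
2,16
3,15
1,2,15
4,14
1,3,14
5,13
1,4,13
2,3,13
6,12
1,5,12
…and 34 more, for 46 total.

46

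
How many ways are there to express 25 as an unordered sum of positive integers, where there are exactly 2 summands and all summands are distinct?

12

They are:
24+1
23+2
22+3
21+4
20+5
19+6
18+7
17+8
16+9
15+10
14+11
13+12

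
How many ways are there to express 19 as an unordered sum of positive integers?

Counting exhaustively, 490 partitions satisfy the conditions.

490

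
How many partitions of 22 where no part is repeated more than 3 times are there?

484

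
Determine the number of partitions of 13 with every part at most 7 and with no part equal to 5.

61

There are too many to list fully; the first 12 (by largest part) are:
7 + 6
7 + 4 + 2
7 + 4 + 1 + 1
7 + 3 + 3
7 + 3 + 2 + 1
7 + 3 + 1 + 1 + 1
7 + 2 + 2 + 2
7 + 2 + 2 + 1 + 1
7 + 2 + 1 + 1 + 1 + 1
7 + 1 + 1 + 1 + 1 + 1 + 1
6 + 6 + 1
6 + 4 + 3
…and 49 more, for 61 total.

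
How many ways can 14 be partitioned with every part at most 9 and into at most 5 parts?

58

There are too many to list fully; the first 12 (by largest part) are:
9 + 5
9 + 4 + 1
9 + 3 + 2
9 + 3 + 1 + 1
9 + 2 + 2 + 1
9 + 2 + 1 + 1 + 1
8 + 6
8 + 5 + 1
8 + 4 + 2
8 + 4 + 1 + 1
8 + 3 + 3
8 + 3 + 2 + 1
…and 46 more, for 58 total.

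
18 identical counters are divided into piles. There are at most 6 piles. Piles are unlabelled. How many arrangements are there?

199

Systematic enumeration (by largest part, then next-largest, …) yields 199.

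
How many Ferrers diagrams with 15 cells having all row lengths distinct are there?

27

There are too many to list fully; the first 12 (by largest part) are:
15
14,1
13,2
12,3
12,2,1
11,4
11,3,1
10,5
10,4,1
10,3,2
9,6
9,5,1
…and 15 more, for 27 total.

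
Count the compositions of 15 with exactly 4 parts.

364

A composition of 15 into 4 positive parts is chosen by placing 3 dividers among the 14 gaps between 15 units: C(14,3) = 364.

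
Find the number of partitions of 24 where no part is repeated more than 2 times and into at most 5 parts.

285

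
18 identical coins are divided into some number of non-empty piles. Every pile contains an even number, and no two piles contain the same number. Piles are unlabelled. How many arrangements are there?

8

The partitions of 18 that satisfy the conditions:
18
16 + 2
14 + 4
12 + 6
12 + 4 + 2
10 + 8
10 + 6 + 2
8 + 6 + 4
That's 8 in total.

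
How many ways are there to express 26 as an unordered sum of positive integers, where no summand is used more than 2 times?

617

Counting exhaustively, 617 partitions satisfy the conditions.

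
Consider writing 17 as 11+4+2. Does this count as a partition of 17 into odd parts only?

No

The parts sum to 17, and the condition 'every summand is odd' is violated.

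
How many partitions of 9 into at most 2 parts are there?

5

Listing the qualifying partitions of 9:
9
8,1
7,2
6,3
5,4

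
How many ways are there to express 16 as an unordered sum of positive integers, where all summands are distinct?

32

There are too many to list fully; the first 12 (by largest part) are:
16
1,15
2,14
3,13
1,2,13
4,12
1,3,12
5,11
1,4,11
2,3,11
6,10
1,5,10
…and 20 more, for 32 total.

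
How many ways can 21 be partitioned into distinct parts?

76

Counting exhaustively, 76 partitions satisfy the conditions.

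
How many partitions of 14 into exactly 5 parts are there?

23

They are:
1,1,1,1,10
1,1,1,2,9
1,1,1,3,8
1,1,2,2,8
1,1,1,4,7
1,1,2,3,7
1,2,2,2,7
1,1,1,5,6
1,1,2,4,6
1,1,3,3,6
1,2,2,3,6
2,2,2,2,6
1,1,2,5,5
1,1,3,4,5
1,2,2,4,5
1,2,3,3,5
2,2,2,3,5
1,1,4,4,4
1,2,3,4,4
2,2,2,4,4
1,3,3,3,4
2,2,3,3,4
2,3,3,3,3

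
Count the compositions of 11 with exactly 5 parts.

210

A composition of 11 into 5 positive parts is chosen by placing 4 dividers among the 10 gaps between 11 units: C(10,4) = 210.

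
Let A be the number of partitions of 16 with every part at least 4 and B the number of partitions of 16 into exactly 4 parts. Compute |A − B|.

23

Partitions of 16 with every part at least 4: 11.
Partitions of 16 into exactly 4 parts: 34.
|11 − 34| = 23.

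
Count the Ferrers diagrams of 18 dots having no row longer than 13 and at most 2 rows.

They are:
13, 5
12, 6
11, 7
10, 8
9, 9

5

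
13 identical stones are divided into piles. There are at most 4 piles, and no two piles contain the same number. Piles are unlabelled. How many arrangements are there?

The partitions of 13 that satisfy the conditions:
13
1, 12
2, 11
3, 10
1, 2, 10
4, 9
1, 3, 9
5, 8
1, 4, 8
2, 3, 8
6, 7
1, 5, 7
2, 4, 7
1, 2, 3, 7
2, 5, 6
3, 4, 6
1, 2, 4, 6
1, 3, 4, 5
Counting gives 18.

18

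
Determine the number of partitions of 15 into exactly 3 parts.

19

They are:
13 + 1 + 1
12 + 2 + 1
11 + 3 + 1
11 + 2 + 2
10 + 4 + 1
10 + 3 + 2
9 + 5 + 1
9 + 4 + 2
9 + 3 + 3
8 + 6 + 1
8 + 5 + 2
8 + 4 + 3
7 + 7 + 1
7 + 6 + 2
7 + 5 + 3
7 + 4 + 4
6 + 6 + 3
6 + 5 + 4
5 + 5 + 5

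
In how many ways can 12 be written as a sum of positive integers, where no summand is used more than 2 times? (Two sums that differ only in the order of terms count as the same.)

36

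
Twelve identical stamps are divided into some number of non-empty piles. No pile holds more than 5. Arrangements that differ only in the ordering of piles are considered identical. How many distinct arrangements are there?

47

A partial list (first 12 by largest part):
5, 5, 2
5, 5, 1, 1
5, 4, 3
5, 4, 2, 1
5, 4, 1, 1, 1
5, 3, 3, 1
5, 3, 2, 2
5, 3, 2, 1, 1
5, 3, 1, 1, 1, 1
5, 2, 2, 2, 1
5, 2, 2, 1, 1, 1
5, 2, 1, 1, 1, 1, 1
…and 35 more, for 47 total.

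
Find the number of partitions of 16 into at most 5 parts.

101

Systematic enumeration (by largest part, then next-largest, …) yields 101.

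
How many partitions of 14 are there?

Counting exhaustively, 135 partitions satisfy the conditions.

135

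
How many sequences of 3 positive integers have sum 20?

By stars and bars with positive parts, the count is C(19,2) = 171.

171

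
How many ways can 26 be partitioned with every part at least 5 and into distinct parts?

20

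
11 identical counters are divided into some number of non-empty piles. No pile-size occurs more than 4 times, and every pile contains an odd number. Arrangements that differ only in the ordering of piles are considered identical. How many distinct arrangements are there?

8

The partitions of 11 that satisfy the conditions:
11
9+1+1
7+3+1
7+1+1+1+1
5+5+1
5+3+3
5+3+1+1+1
3+3+3+1+1
That's 8 in total.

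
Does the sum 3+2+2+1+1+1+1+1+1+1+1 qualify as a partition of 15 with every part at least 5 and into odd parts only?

No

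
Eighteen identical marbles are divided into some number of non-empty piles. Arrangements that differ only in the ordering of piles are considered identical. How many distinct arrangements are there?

385

Systematic enumeration (by largest part, then next-largest, …) yields 385.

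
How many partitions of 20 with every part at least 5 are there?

The partitions of 20 that satisfy the conditions:
20
5, 15
6, 14
7, 13
8, 12
9, 11
10, 10
5, 5, 10
5, 6, 9
5, 7, 8
6, 6, 8
6, 7, 7
5, 5, 5, 5

13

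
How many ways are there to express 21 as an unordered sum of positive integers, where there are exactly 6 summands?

Counting exhaustively, 110 partitions satisfy the conditions.

110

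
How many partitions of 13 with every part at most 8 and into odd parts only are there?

14

Listing the qualifying partitions of 13:
7, 5, 1
7, 3, 3
7, 3, 1, 1, 1
7, 1, 1, 1, 1, 1, 1
5, 5, 3
5, 5, 1, 1, 1
5, 3, 3, 1, 1
5, 3, 1, 1, 1, 1, 1
5, 1, 1, 1, 1, 1, 1, 1, 1
3, 3, 3, 3, 1
3, 3, 3, 1, 1, 1, 1
3, 3, 1, 1, 1, 1, 1, 1, 1
3, 1, 1, 1, 1, 1, 1, 1, 1, 1, 1
1, 1, 1, 1, 1, 1, 1, 1, 1, 1, 1, 1, 1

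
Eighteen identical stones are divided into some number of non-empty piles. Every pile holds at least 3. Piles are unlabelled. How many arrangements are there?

33

There are too many to list fully; the first 12 (by largest part) are:
18
3+15
4+14
5+13
6+12
3+3+12
7+11
3+4+11
8+10
3+5+10
4+4+10
9+9
…and 21 more, for 33 total.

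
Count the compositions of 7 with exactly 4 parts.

20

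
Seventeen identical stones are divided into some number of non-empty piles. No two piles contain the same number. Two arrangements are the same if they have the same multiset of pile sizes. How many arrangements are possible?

There are too many to list fully; the first 12 (by largest part) are:
17
16, 1
15, 2
14, 3
14, 2, 1
13, 4
13, 3, 1
12, 5
12, 4, 1
12, 3, 2
11, 6
11, 5, 1
…and 26 more, for 38 total.

38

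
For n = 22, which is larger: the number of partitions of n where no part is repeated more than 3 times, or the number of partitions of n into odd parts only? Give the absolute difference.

395

Partitions of 22 where no part is repeated more than 3 times: 484.
Partitions of 22 into odd parts only: 89.
|484 − 89| = 395.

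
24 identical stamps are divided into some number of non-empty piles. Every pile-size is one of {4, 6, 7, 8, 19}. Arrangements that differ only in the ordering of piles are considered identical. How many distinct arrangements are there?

8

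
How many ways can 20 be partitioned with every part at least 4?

24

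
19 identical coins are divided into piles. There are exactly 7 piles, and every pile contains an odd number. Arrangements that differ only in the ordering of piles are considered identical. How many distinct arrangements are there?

Enumerating:
13, 1, 1, 1, 1, 1, 1
11, 3, 1, 1, 1, 1, 1
9, 5, 1, 1, 1, 1, 1
9, 3, 3, 1, 1, 1, 1
7, 7, 1, 1, 1, 1, 1
7, 5, 3, 1, 1, 1, 1
7, 3, 3, 3, 1, 1, 1
5, 5, 5, 1, 1, 1, 1
5, 5, 3, 3, 1, 1, 1
5, 3, 3, 3, 3, 1, 1
3, 3, 3, 3, 3, 3, 1

11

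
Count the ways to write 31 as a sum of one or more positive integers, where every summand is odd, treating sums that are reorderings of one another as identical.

Systematic enumeration (by largest part, then next-largest, …) yields 340.

340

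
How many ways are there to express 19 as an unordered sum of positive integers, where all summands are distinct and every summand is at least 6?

5

They are:
19
13, 6
12, 7
11, 8
10, 9
That's 5 in total.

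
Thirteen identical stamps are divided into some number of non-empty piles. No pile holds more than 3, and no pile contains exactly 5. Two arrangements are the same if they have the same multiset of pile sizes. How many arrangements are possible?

Enumerating:
3,3,3,3,1
3,3,3,2,2
3,3,3,2,1,1
3,3,3,1,1,1,1
3,3,2,2,2,1
3,3,2,2,1,1,1
3,3,2,1,1,1,1,1
3,3,1,1,1,1,1,1,1
3,2,2,2,2,2
3,2,2,2,2,1,1
3,2,2,2,1,1,1,1
3,2,2,1,1,1,1,1,1
3,2,1,1,1,1,1,1,1,1
3,1,1,1,1,1,1,1,1,1,1
2,2,2,2,2,2,1
2,2,2,2,2,1,1,1
2,2,2,2,1,1,1,1,1
2,2,2,1,1,1,1,1,1,1
2,2,1,1,1,1,1,1,1,1,1
2,1,1,1,1,1,1,1,1,1,1,1
1,1,1,1,1,1,1,1,1,1,1,1,1

21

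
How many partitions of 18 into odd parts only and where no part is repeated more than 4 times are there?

There are too many to list fully; the first 12 (by largest part) are:
17, 1
15, 3
15, 1, 1, 1
13, 5
13, 3, 1, 1
11, 7
11, 5, 1, 1
11, 3, 3, 1
11, 3, 1, 1, 1, 1
9, 9
9, 7, 1, 1
9, 5, 3, 1
…and 14 more, for 26 total.

26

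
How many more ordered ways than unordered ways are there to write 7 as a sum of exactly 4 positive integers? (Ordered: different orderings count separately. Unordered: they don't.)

Ordered (compositions into 4 parts): C(6,3) = 20.
Partitions of 7 into exactly 4 parts: 3.
Difference: 20 − 3 = 17.

17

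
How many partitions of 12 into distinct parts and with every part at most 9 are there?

12

Enumerating:
9 + 3
9 + 2 + 1
8 + 4
8 + 3 + 1
7 + 5
7 + 4 + 1
7 + 3 + 2
6 + 5 + 1
6 + 4 + 2
6 + 3 + 2 + 1
5 + 4 + 3
5 + 4 + 2 + 1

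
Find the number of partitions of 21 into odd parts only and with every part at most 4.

8

The partitions of 21 that satisfy the conditions:
3+3+3+3+3+3+3
3+3+3+3+3+3+1+1+1
3+3+3+3+3+1+1+1+1+1+1
3+3+3+3+1+1+1+1+1+1+1+1+1
3+3+3+1+1+1+1+1+1+1+1+1+1+1+1
3+3+1+1+1+1+1+1+1+1+1+1+1+1+1+1+1
3+1+1+1+1+1+1+1+1+1+1+1+1+1+1+1+1+1+1
1+1+1+1+1+1+1+1+1+1+1+1+1+1+1+1+1+1+1+1+1
That's 8 in total.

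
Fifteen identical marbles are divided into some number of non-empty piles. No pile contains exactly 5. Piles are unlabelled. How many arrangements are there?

Counting exhaustively, 134 partitions satisfy the conditions.

134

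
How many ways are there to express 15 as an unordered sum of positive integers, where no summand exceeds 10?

164

Enumerating by decreasing first part gives 164 partitions in all.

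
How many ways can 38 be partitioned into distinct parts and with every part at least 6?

62

A partial list (first 12 by largest part):
38
6 + 32
7 + 31
8 + 30
9 + 29
10 + 28
11 + 27
12 + 26
13 + 25
6 + 7 + 25
14 + 24
6 + 8 + 24
…and 50 more, for 62 total.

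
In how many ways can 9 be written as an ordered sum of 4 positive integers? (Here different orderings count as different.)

Place 3 bars in the 8 internal gaps of a row of 9 dots: C(8,3) = 56.

56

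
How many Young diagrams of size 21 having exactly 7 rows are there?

105

Systematic enumeration (by largest part, then next-largest, …) yields 105.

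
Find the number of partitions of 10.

A partial list (first 12 by largest part):
10
9, 1
8, 2
8, 1, 1
7, 3
7, 2, 1
7, 1, 1, 1
6, 4
6, 3, 1
6, 2, 2
6, 2, 1, 1
6, 1, 1, 1, 1
…and 30 more, for 42 total.

42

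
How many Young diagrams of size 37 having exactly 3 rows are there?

114

Enumerating by decreasing first part gives 114 partitions in all.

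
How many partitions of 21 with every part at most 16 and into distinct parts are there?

There are too many to list fully; the first 12 (by largest part) are:
16 + 5
16 + 4 + 1
16 + 3 + 2
15 + 6
15 + 5 + 1
15 + 4 + 2
15 + 3 + 2 + 1
14 + 7
14 + 6 + 1
14 + 5 + 2
14 + 4 + 3
14 + 4 + 2 + 1
…and 57 more, for 69 total.

69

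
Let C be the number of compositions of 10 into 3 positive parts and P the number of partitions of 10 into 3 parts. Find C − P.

Compositions: C(9,2) = 36.
Partitions of 10 into exactly 3 parts: 8.
Difference: 36 − 8 = 28.

28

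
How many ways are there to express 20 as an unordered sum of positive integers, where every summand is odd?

A partial list (first 12 by largest part):
19, 1
17, 3
17, 1, 1, 1
15, 5
15, 3, 1, 1
15, 1, 1, 1, 1, 1
13, 7
13, 5, 1, 1
13, 3, 3, 1
13, 3, 1, 1, 1, 1
13, 1, 1, 1, 1, 1, 1, 1
11, 9
…and 52 more, for 64 total.

64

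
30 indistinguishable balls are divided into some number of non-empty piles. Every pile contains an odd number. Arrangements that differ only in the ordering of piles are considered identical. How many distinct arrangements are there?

There are 296 such partitions.

296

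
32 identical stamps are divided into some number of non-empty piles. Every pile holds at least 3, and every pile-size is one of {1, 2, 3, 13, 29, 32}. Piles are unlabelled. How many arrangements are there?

3

Listing the qualifying partitions of 32:
32
3, 29
3, 3, 13, 13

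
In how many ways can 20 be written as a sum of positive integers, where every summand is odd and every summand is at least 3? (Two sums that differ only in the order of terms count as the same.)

Listing the qualifying partitions of 20:
17 + 3
15 + 5
13 + 7
11 + 9
11 + 3 + 3 + 3
9 + 5 + 3 + 3
7 + 7 + 3 + 3
7 + 5 + 5 + 3
5 + 5 + 5 + 5
5 + 3 + 3 + 3 + 3 + 3
That's 10 in total.

10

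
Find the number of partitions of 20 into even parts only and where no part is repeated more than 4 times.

There are too many to list fully; the first 12 (by largest part) are:
20
18,2
16,4
16,2,2
14,6
14,4,2
14,2,2,2
12,8
12,6,2
12,4,4
12,4,2,2
12,2,2,2,2
…and 22 more, for 34 total.

34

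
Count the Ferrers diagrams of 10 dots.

A partial list (first 12 by largest part):
10
9 + 1
8 + 2
8 + 1 + 1
7 + 3
7 + 2 + 1
7 + 1 + 1 + 1
6 + 4
6 + 3 + 1
6 + 2 + 2
6 + 2 + 1 + 1
6 + 1 + 1 + 1 + 1
…and 30 more, for 42 total.

42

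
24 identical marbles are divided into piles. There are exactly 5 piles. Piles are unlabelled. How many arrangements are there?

164

A full systematic count gives 164.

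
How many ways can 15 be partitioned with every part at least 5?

5

Enumerating:
15
5,10
6,9
7,8
5,5,5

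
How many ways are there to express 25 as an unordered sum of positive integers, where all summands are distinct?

Direct enumeration gives 142 partitions.

142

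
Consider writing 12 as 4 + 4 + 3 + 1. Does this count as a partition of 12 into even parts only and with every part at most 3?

The parts sum to 12, and the condition 'every summand is even' is violated.

No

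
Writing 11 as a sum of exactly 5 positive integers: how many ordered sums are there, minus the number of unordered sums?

200

Ordered (compositions into 5 parts): C(10,4) = 210.
Unordered (partitions into 5 parts): 10.
Difference: 210 − 10 = 200.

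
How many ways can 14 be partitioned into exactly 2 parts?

7

The partitions of 14 that satisfy the conditions:
13 + 1
12 + 2
11 + 3
10 + 4
9 + 5
8 + 6
7 + 7
That's 7 in total.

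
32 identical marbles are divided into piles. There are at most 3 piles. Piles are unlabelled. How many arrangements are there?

102

Counting exhaustively, 102 partitions satisfy the conditions.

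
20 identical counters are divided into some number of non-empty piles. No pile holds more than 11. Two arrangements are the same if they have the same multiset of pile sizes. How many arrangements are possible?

560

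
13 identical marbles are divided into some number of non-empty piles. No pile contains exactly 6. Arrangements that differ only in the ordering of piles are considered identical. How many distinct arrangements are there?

86

There are 86 such partitions.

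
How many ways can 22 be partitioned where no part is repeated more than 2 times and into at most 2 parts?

They are:
22
21, 1
20, 2
19, 3
18, 4
17, 5
16, 6
15, 7
14, 8
13, 9
12, 10
11, 11

12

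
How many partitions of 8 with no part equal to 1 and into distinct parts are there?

The partitions of 8 that satisfy the conditions:
8
2, 6
3, 5
Counting gives 3.

3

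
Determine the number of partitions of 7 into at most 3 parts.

The partitions of 7 that satisfy the conditions:
7
6, 1
5, 2
5, 1, 1
4, 3
4, 2, 1
3, 3, 1
3, 2, 2

8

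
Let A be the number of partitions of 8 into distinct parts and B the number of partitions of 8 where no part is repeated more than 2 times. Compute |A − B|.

7

Partitions of 8 into distinct parts: 6.
Partitions of 8 where no part is repeated more than 2 times: 13.
|6 − 13| = 7.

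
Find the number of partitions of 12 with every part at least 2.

Listing the qualifying partitions of 12:
12
10, 2
9, 3
8, 4
8, 2, 2
7, 5
7, 3, 2
6, 6
6, 4, 2
6, 3, 3
6, 2, 2, 2
5, 5, 2
5, 4, 3
5, 3, 2, 2
4, 4, 4
4, 4, 2, 2
4, 3, 3, 2
4, 2, 2, 2, 2
3, 3, 3, 3
3, 3, 2, 2, 2
2, 2, 2, 2, 2, 2

21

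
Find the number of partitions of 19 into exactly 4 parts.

54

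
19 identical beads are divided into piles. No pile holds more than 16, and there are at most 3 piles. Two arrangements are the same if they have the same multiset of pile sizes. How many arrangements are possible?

A partial list (first 12 by largest part):
16+3
16+2+1
15+4
15+3+1
15+2+2
14+5
14+4+1
14+3+2
13+6
13+5+1
13+4+2
13+3+3
…and 24 more, for 36 total.

36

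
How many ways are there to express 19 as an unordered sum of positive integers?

Direct enumeration gives 490 partitions.

490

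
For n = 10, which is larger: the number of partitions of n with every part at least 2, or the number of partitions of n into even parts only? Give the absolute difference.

5

Partitions of 10 with every part at least 2: 12.
Partitions of 10 into even parts only: 7.
|12 − 7| = 5.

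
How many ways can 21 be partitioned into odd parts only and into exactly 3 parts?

They are:
19+1+1
17+3+1
15+5+1
15+3+3
13+7+1
13+5+3
11+9+1
11+7+3
11+5+5
9+9+3
9+7+5
7+7+7
Counting gives 12.

12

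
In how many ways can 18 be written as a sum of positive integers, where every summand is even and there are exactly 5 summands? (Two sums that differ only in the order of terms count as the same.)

5

The partitions of 18 that satisfy the conditions:
2 + 2 + 2 + 2 + 10
2 + 2 + 2 + 4 + 8
2 + 2 + 2 + 6 + 6
2 + 2 + 4 + 4 + 6
2 + 4 + 4 + 4 + 4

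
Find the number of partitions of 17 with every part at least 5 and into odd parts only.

The partitions of 17 that satisfy the conditions:
17
7, 5, 5
Counting gives 2.

2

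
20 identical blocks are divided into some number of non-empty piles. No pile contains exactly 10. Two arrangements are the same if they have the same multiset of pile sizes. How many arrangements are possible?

585

Direct enumeration gives 585 partitions.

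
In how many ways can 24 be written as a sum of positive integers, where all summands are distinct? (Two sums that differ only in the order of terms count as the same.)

122

Counting exhaustively, 122 partitions satisfy the conditions.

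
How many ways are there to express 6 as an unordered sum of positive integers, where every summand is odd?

The partitions of 6 that satisfy the conditions:
5, 1
3, 3
3, 1, 1, 1
1, 1, 1, 1, 1, 1

4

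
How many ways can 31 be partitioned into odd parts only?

Counting exhaustively, 340 partitions satisfy the conditions.

340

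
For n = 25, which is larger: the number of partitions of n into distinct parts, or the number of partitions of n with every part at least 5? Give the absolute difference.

112

Partitions of 25 into distinct parts: 142.
Partitions of 25 with every part at least 5: 30.
|142 − 30| = 112.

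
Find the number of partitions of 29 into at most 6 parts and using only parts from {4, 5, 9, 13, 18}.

They are:
4,4,4,4,13
5,5,5,5,9
4,4,4,4,4,9
4,5,5,5,5,5

4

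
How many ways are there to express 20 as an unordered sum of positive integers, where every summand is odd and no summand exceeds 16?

61

A partial list (first 12 by largest part):
15, 5
15, 3, 1, 1
15, 1, 1, 1, 1, 1
13, 7
13, 5, 1, 1
13, 3, 3, 1
13, 3, 1, 1, 1, 1
13, 1, 1, 1, 1, 1, 1, 1
11, 9
11, 7, 1, 1
11, 5, 3, 1
11, 5, 1, 1, 1, 1
…and 49 more, for 61 total.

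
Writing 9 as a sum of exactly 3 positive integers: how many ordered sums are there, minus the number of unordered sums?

Ordered (compositions into 3 parts): C(8,2) = 28.
Unordered (partitions into 3 parts): 7.
Difference: 28 − 7 = 21.

21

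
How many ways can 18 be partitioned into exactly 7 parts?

49

A partial list (first 12 by largest part):
12 + 1 + 1 + 1 + 1 + 1 + 1
11 + 2 + 1 + 1 + 1 + 1 + 1
10 + 3 + 1 + 1 + 1 + 1 + 1
10 + 2 + 2 + 1 + 1 + 1 + 1
9 + 4 + 1 + 1 + 1 + 1 + 1
9 + 3 + 2 + 1 + 1 + 1 + 1
9 + 2 + 2 + 2 + 1 + 1 + 1
8 + 5 + 1 + 1 + 1 + 1 + 1
8 + 4 + 2 + 1 + 1 + 1 + 1
8 + 3 + 3 + 1 + 1 + 1 + 1
8 + 3 + 2 + 2 + 1 + 1 + 1
8 + 2 + 2 + 2 + 2 + 1 + 1
…and 37 more, for 49 total.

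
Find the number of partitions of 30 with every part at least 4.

140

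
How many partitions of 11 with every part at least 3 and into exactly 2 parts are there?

3

The partitions of 11 that satisfy the conditions:
8 + 3
7 + 4
6 + 5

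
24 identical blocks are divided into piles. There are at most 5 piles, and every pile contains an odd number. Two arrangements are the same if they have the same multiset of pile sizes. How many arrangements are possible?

A partial list (first 12 by largest part):
1, 23
3, 21
1, 1, 1, 21
5, 19
1, 1, 3, 19
7, 17
1, 1, 5, 17
1, 3, 3, 17
9, 15
1, 1, 7, 15
1, 3, 5, 15
3, 3, 3, 15
…and 17 more, for 29 total.

29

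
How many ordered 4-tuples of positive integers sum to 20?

969

Place 3 bars in the 19 internal gaps of a row of 20 dots: C(19,3) = 969.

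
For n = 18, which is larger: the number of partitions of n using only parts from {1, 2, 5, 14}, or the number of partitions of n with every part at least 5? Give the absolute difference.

18

Partitions of 18 using only parts from {1, 2, 5, 14}: 27.
Partitions of 18 with every part at least 5: 9.
|27 − 9| = 18.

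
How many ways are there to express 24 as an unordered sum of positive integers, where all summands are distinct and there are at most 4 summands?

There are 96 such partitions.

96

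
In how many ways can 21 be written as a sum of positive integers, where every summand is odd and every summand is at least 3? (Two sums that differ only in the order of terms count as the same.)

12

The partitions of 21 that satisfy the conditions:
21
15, 3, 3
13, 5, 3
11, 7, 3
11, 5, 5
9, 9, 3
9, 7, 5
9, 3, 3, 3, 3
7, 7, 7
7, 5, 3, 3, 3
5, 5, 5, 3, 3
3, 3, 3, 3, 3, 3, 3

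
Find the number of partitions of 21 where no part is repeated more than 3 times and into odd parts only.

There are too many to list fully; the first 12 (by largest part) are:
21
19 + 1 + 1
17 + 3 + 1
15 + 5 + 1
15 + 3 + 3
15 + 3 + 1 + 1 + 1
13 + 7 + 1
13 + 5 + 3
13 + 5 + 1 + 1 + 1
13 + 3 + 3 + 1 + 1
11 + 9 + 1
11 + 7 + 3
…and 20 more, for 32 total.

32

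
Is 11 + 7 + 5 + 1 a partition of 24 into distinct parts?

Yes

The parts sum to 24, and the condition 'all summands are distinct' holds.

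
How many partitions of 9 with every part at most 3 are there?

12

The partitions of 9 that satisfy the conditions:
3,3,3
3,3,2,1
3,3,1,1,1
3,2,2,2
3,2,2,1,1
3,2,1,1,1,1
3,1,1,1,1,1,1
2,2,2,2,1
2,2,2,1,1,1
2,2,1,1,1,1,1
2,1,1,1,1,1,1,1
1,1,1,1,1,1,1,1,1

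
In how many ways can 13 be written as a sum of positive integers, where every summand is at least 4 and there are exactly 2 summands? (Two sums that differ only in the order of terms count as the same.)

3

Listing the qualifying partitions of 13:
4+9
5+8
6+7
That's 3 in total.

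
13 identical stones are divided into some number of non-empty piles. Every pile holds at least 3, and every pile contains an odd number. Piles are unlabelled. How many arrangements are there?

They are:
13
7,3,3
5,5,3

3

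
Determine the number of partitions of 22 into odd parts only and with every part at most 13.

Systematic enumeration (by largest part, then next-largest, …) yields 78.

78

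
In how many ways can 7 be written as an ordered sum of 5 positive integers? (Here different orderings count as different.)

15

By stars and bars with positive parts, the count is C(6,4) = 15.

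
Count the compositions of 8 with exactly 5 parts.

By stars and bars with positive parts, the count is C(7,4) = 35.

35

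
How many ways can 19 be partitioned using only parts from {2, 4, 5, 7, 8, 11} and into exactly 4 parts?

6

Listing the qualifying partitions of 19:
11 + 4 + 2 + 2
8 + 7 + 2 + 2
8 + 5 + 4 + 2
7 + 5 + 5 + 2
7 + 4 + 4 + 4
5 + 5 + 5 + 4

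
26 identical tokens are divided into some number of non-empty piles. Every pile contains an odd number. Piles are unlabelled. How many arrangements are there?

165

Counting exhaustively, 165 partitions satisfy the conditions.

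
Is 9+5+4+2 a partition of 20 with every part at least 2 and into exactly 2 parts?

No

The parts sum to 20, and the condition 'there are exactly 2 summands' is violated.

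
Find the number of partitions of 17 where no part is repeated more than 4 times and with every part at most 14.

201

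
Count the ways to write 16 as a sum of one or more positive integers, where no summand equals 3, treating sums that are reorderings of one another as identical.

130

Direct enumeration gives 130 partitions.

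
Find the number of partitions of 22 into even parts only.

56

A partial list (first 12 by largest part):
22
20, 2
18, 4
18, 2, 2
16, 6
16, 4, 2
16, 2, 2, 2
14, 8
14, 6, 2
14, 4, 4
14, 4, 2, 2
14, 2, 2, 2, 2
…and 44 more, for 56 total.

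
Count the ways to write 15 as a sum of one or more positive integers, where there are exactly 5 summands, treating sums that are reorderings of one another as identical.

30

A partial list (first 12 by largest part):
11,1,1,1,1
10,2,1,1,1
9,3,1,1,1
9,2,2,1,1
8,4,1,1,1
8,3,2,1,1
8,2,2,2,1
7,5,1,1,1
7,4,2,1,1
7,3,3,1,1
7,3,2,2,1
7,2,2,2,2
…and 18 more, for 30 total.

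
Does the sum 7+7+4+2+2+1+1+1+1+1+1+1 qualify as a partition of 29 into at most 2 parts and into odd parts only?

No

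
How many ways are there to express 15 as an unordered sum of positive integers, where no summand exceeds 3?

27

A partial list (first 12 by largest part):
3, 3, 3, 3, 3
1, 2, 3, 3, 3, 3
1, 1, 1, 3, 3, 3, 3
2, 2, 2, 3, 3, 3
1, 1, 2, 2, 3, 3, 3
1, 1, 1, 1, 2, 3, 3, 3
1, 1, 1, 1, 1, 1, 3, 3, 3
1, 2, 2, 2, 2, 3, 3
1, 1, 1, 2, 2, 2, 3, 3
1, 1, 1, 1, 1, 2, 2, 3, 3
1, 1, 1, 1, 1, 1, 1, 2, 3, 3
1, 1, 1, 1, 1, 1, 1, 1, 1, 3, 3
…and 15 more, for 27 total.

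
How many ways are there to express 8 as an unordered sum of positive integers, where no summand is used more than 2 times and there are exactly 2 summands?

4

The partitions of 8 that satisfy the conditions:
7,1
6,2
5,3
4,4
That's 4 in total.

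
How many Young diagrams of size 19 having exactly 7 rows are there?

There are too many to list fully; the first 12 (by largest part) are:
13+1+1+1+1+1+1
12+2+1+1+1+1+1
11+3+1+1+1+1+1
11+2+2+1+1+1+1
10+4+1+1+1+1+1
10+3+2+1+1+1+1
10+2+2+2+1+1+1
9+5+1+1+1+1+1
9+4+2+1+1+1+1
9+3+3+1+1+1+1
9+3+2+2+1+1+1
9+2+2+2+2+1+1
…and 53 more, for 65 total.

65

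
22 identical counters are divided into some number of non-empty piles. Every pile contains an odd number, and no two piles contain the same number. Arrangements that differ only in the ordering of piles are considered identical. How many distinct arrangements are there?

Enumerating:
21 + 1
19 + 3
17 + 5
15 + 7
13 + 9
13 + 5 + 3 + 1
11 + 7 + 3 + 1
9 + 7 + 5 + 1

8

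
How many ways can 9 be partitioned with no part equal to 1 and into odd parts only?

The partitions of 9 that satisfy the conditions:
9
3 + 3 + 3

2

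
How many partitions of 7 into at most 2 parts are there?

The partitions of 7 that satisfy the conditions:
7
6, 1
5, 2
4, 3
Counting gives 4.

4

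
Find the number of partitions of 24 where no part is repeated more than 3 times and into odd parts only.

48

A partial list (first 12 by largest part):
23,1
21,3
21,1,1,1
19,5
19,3,1,1
17,7
17,5,1,1
17,3,3,1
15,9
15,7,1,1
15,5,3,1
15,3,3,3
…and 36 more, for 48 total.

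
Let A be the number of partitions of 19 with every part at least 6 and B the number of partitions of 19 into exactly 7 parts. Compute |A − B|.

Partitions of 19 with every part at least 6: 6.
Partitions of 19 into exactly 7 parts: 65.
|6 − 65| = 59.

59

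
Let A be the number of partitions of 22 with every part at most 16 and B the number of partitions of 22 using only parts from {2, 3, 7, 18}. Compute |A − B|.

973

Partitions of 22 with every part at most 16: 983.
Partitions of 22 using only parts from {2, 3, 7, 18}: 10.
|983 − 10| = 973.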